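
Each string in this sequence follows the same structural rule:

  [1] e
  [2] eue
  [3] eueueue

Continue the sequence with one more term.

s(k+1) = s(k)·u·s(k) — each term doubles the last with 'u' between the halves.
Doubling eueueue with 'u' between the halves:

eueueueueueueue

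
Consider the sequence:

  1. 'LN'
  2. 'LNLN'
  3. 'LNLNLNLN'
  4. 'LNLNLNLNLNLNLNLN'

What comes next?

Each string is two copies of the previous one concatenated.
So the next term is two copies of LNLNLNLNLNLNLNLN.

LNLNLNLNLNLNLNLNLNLNLNLNLNLNLNLN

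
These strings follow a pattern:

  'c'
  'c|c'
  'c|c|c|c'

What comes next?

c|c|c|c|c|c|c|c

Each string is two copies of the previous one joined by '|'.
So the next term is two copies of c|c|c|c with '|' between the halves.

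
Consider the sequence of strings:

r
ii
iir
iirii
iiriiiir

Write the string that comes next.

Each term (from the third on) is the previous term followed by the one before it: term 3 = ii·r = iir.
The next term joins iiriiiir and iirii.

iiriiiiriirii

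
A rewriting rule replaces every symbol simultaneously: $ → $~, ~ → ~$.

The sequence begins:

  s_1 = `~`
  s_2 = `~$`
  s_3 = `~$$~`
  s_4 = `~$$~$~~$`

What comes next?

~$$~$~~$$~~$~$$~

Apply φ to ~$$~$~~$ symbol by symbol: ~→~$, $→$~, $→$~, ~→~$, $→$~, ~→~$, ~→~$, $→$~; joined: ~$ $~ $~ ~$ $~ ~$ ~$ $~.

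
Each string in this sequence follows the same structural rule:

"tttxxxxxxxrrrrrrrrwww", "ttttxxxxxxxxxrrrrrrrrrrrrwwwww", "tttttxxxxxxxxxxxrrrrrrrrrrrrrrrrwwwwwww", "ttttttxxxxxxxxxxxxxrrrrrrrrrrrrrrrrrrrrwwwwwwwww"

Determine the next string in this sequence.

The n-th term is n+1 t's then 2n+3 x's then 4n r's then 2n-1 w's, where the shown terms are n = 2, 3, 4, 5.
At n = 6 the blocks have lengths 7, 15, 24, 11.

tttttttxxxxxxxxxxxxxxxrrrrrrrrrrrrrrrrrrrrrrrrwwwwwwwwwww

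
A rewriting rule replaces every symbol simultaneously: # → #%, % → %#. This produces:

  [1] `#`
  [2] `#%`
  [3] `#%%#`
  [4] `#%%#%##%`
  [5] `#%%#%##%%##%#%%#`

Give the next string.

#%%#%##%%##%#%%#%##%#%%##%%#%##%

Applying the rule to each of the 16 symbols of #%%#%##%%##%#%%# gives the pieces #% %# %# #% %# #% #% %# %# #% #% %# #% %# %# #%, which concatenate to the answer.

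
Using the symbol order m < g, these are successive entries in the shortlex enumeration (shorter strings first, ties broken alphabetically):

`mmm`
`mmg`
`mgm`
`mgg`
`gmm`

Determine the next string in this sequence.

gmg

Find the rightmost character of gmm below g, bump it to the next letter, and reset everything to its right to m.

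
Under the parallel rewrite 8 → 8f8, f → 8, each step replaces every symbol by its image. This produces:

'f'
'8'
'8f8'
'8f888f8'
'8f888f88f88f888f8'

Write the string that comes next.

Replace each of the 17 characters of 8f888f88f88f888f8 in place — 8f8 8 8f8 8f8 8f8 8 8f8 8f8 8 8f8 8f8 8 8f8 8f8 8f8 8 8f8 — and concatenate.

8f888f88f88f888f88f888f88f888f88f88f888f8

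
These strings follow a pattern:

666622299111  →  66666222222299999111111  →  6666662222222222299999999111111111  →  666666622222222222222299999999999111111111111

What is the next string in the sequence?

66666666222222222222222222299999999999999111111111111111

Term n consists of n+3 6's, followed by 4n-1 2's, followed by 3n-1 9's, followed by 3n 1's (n = 1, 2, …).
For the next term, n = 5, so the run lengths are 8, 19, 14, 15.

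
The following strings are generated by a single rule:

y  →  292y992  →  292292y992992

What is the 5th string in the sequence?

Every step adds 292 to the front and 992 to the end of the previous string.
From 292292y992992, 2 further steps: 292292y992992 → 292292292y992992992 → (answer).

292292292292y992992992992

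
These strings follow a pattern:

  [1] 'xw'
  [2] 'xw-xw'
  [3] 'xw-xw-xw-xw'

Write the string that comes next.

Every step duplicates the string with '-' between the halves.
Doubling xw-xw-xw-xw with '-' between the halves:

xw-xw-xw-xw-xw-xw-xw-xw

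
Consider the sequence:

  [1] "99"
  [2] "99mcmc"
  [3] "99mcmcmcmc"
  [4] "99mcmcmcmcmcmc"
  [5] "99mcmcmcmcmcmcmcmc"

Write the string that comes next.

The strings grow by a fixed suffix mcmc each time.
One more step from 99mcmcmcmcmcmcmcmc gives the answer.

99mcmcmcmcmcmcmcmcmcmc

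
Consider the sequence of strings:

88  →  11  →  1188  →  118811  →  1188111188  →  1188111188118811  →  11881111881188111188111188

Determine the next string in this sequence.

Each term (from the third on) is the previous term followed by the one before it: term 3 = 11·88 = 1188.
Continuing: 11881111881188111188111188 · 1188111188118811 gives term 8.

118811118811881111881111881188111188118811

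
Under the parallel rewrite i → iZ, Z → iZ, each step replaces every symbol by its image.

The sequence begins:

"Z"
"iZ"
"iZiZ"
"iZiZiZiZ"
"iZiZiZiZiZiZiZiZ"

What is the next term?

φ(iZiZiZiZiZiZiZiZ) expands symbol-by-symbol to iZ iZ iZ iZ iZ iZ iZ iZ iZ iZ iZ iZ iZ iZ iZ iZ; joining the 16 pieces gives the next term.

iZiZiZiZiZiZiZiZiZiZiZiZiZiZiZiZ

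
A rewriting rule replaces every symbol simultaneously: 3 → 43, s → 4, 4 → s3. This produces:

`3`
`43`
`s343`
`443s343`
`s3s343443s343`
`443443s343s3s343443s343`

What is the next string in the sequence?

s3s343s3s343443s343443443s343s3s343443s343

Replace each of the 23 characters of 443443s343s3s343443s343 in place — s3 s3 43 s3 s3 43 4 43 s3 43 4 43 4 43 s3 43 s3 s3 43 4 43 s3 43 — and concatenate.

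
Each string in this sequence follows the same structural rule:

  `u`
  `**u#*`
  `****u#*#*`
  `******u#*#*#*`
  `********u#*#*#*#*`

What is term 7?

************u#*#*#*#*#*#*

s(k+1) = **·s(k)·#*, so each term gains ** as a prefix and #* as a suffix.
From ********u#*#*#*#*, 2 further steps: ********u#*#*#*#* → **********u#*#*#*#*#* → (answer).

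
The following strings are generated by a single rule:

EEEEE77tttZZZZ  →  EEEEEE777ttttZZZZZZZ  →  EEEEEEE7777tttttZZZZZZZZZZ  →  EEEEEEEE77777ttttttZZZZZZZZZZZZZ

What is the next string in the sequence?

Each string has the form E^{n+3} 7^{n} t^{n+1} Z^{3n-2}, where the shown terms are n = 2, 3, 4, 5.
Setting n = 6 gives 9, 6, 7, 16 characters in each block.

EEEEEEEEE777777tttttttZZZZZZZZZZZZZZZZ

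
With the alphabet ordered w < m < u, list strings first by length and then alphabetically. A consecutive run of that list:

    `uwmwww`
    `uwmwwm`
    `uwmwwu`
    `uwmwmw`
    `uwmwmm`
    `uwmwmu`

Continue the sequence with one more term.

The successor of uwmwmu increments the rightmost position that isn't already u and resets every position after it to w.

uwmwuw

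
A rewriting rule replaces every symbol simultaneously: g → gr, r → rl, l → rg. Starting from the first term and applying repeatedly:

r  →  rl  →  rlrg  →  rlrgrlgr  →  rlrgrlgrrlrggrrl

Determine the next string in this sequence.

Rewriting the 16 symbols of rlrgrlgrrlrggrrl one by one yields rl rg rl gr rl rg gr rl rl rg rl gr gr rl rl rg; concatenated:

rlrgrlgrrlrggrrlrlrgrlgrgrrlrlrg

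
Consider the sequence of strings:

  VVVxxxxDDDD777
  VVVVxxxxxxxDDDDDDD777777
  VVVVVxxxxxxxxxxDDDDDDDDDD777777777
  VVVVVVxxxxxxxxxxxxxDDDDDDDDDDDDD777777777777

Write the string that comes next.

VVVVVVVxxxxxxxxxxxxxxxxDDDDDDDDDDDDDDDD777777777777777

The n-th term is n+2 V's then 3n+1 x's then 3n+1 D's then 3n 7's (n = 1, 2, …).
Setting n = 5 gives 7, 16, 16, 15 characters in each block.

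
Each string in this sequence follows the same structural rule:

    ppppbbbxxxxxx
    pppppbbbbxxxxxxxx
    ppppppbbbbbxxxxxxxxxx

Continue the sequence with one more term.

pppppppbbbbbbxxxxxxxxxxxx

The n-th term is n+1 p's then n b's then 2n x's, where the shown terms are n = 3, 4, 5.
Setting n = 6 gives 7, 6, 12 characters in each block.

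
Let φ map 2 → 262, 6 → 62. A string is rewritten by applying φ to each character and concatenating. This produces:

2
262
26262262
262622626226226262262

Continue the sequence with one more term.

Rewriting the 21 symbols of 262622626226226262262 one by one yields 262 62 262 62 262 262 62 262 62 262 262 62 262 262 62 262 62 262 262 62 262; concatenated:

2626226262262262622626226226262262262622626226226262262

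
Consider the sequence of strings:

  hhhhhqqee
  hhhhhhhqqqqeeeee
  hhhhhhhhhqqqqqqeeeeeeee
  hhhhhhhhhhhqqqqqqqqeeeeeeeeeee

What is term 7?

Term n consists of 2n+3 h's, followed by 2n q's, followed by 3n-1 e's (n = 1, 2, …).
Setting n = 7 gives 17, 14, 20 characters in each block.

hhhhhhhhhhhhhhhhhqqqqqqqqqqqqqqeeeeeeeeeeeeeeeeeeee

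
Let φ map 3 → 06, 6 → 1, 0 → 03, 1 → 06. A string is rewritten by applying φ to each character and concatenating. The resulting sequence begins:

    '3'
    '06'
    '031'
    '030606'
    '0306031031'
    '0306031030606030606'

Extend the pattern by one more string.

030603103060603060310310306031031

Applying the rule to each of the 19 symbols of 0306031030606030606 gives the pieces 03 06 03 1 03 06 06 03 06 03 1 03 1 03 06 03 1 03 1, which concatenate to the answer.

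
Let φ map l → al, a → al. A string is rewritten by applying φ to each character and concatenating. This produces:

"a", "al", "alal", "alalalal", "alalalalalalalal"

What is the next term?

alalalalalalalalalalalalalalalal

Replace each of the 16 characters of alalalalalalalal in place — al al al al al al al al al al al al al al al al — and concatenate.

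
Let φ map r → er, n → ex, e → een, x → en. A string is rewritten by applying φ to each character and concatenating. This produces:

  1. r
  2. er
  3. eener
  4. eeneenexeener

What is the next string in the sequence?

Applying the rule to each of the 13 symbols of eeneenexeener gives the pieces een een ex een een ex een en een een ex een er, which concatenate to the answer.

eeneenexeeneenexeeneneeneenexeener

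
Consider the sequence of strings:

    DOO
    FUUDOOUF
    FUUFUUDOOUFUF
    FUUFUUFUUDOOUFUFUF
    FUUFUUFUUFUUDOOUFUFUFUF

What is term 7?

FUUFUUFUUFUUFUUFUUDOOUFUFUFUFUFUF

s(k+1) = FUU·s(k)·UF, so each term gains FUU as a prefix and UF as a suffix.
From FUUFUUFUUFUUDOOUFUFUFUF, 2 further steps: FUUFUUFUUFUUDOOUFUFUFUF → FUUFUUFUUFUUFUUDOOUFUFUFUFUF → (answer).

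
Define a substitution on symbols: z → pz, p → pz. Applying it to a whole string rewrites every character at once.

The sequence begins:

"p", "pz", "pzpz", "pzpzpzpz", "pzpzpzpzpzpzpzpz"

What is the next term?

pzpzpzpzpzpzpzpzpzpzpzpzpzpzpzpz

Replace each of the 16 characters of pzpzpzpzpzpzpzpz in place — pz pz pz pz pz pz pz pz pz pz pz pz pz pz pz pz — and concatenate.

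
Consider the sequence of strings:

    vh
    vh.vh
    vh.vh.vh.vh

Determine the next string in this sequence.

Every step duplicates the string with '.' between the halves.
Doubling vh.vh.vh.vh with '.' between the halves:

vh.vh.vh.vh.vh.vh.vh.vh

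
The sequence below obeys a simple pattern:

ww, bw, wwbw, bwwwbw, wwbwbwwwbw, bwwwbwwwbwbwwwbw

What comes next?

This is a Fibonacci-style word recurrence s(k) = s(k−2)·s(k−1): e.g. ww·bw = wwbw.
So term 7 is wwbwbwwwbw·bwwwbwwwbwbwwwbw.

wwbwbwwwbwbwwwbwwwbwbwwwbw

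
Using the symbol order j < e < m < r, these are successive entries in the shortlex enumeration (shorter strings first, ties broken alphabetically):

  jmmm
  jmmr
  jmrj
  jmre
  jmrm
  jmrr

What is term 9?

Advancing 3 positions from jmrr through jmrr → jrjj → jrje reaches term 9.

jrjm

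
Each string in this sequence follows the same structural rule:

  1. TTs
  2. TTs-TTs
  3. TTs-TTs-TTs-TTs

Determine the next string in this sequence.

TTs-TTs-TTs-TTs-TTs-TTs-TTs-TTs

Each string is two copies of the previous one joined by '-'.
So the next term is two copies of TTs-TTs-TTs-TTs with '-' between the halves.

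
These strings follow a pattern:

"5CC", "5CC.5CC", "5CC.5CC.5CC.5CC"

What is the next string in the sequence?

Every step duplicates the string with '.' between the halves.
Doubling 5CC.5CC.5CC.5CC with '.' between the halves:

5CC.5CC.5CC.5CC.5CC.5CC.5CC.5CC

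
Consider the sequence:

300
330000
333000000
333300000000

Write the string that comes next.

333330000000000

Reading off run lengths: 3 runs 1, 2, 3, 4; 0 runs 2, 4, 6, 8 — each is linear in n (n = 1, 2, …).
For the next term, n = 5, so the run lengths are 5, 10.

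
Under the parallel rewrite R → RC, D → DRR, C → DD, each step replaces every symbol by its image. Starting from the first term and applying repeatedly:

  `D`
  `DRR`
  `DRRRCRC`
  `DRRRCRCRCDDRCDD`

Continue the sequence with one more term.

Rewriting the 15 symbols of DRRRCRCRCDDRCDD one by one yields DRR RC RC RC DD RC DD RC DD DRR DRR RC DD DRR DRR; concatenated:

DRRRCRCRCDDRCDDRCDDDRRDRRRCDDDRRDRR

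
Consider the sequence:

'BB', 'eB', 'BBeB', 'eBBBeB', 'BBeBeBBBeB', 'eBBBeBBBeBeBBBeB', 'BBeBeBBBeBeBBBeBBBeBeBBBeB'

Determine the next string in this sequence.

From term 3 onward, concatenate the second-to-last term with the last: BB·eB = BBeB, eB·BBeB = eBBBeB, …
The next term joins eBBBeBBBeBeBBBeB and BBeBeBBBeBeBBBeBBBeBeBBBeB.

eBBBeBBBeBeBBBeBBBeBeBBBeBeBBBeBBBeBeBBBeB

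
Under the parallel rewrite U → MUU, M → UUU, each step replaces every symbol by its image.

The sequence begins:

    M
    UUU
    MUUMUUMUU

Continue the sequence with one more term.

UUUMUUMUUUUUMUUMUUUUUMUUMUU

Apply φ to MUUMUUMUU symbol by symbol: M→UUU, U→MUU, U→MUU, M→UUU, U→MUU, U→MUU, M→UUU, U→MUU, U→MUU; joined: UUU MUU MUU UUU MUU MUU UUU MUU MUU.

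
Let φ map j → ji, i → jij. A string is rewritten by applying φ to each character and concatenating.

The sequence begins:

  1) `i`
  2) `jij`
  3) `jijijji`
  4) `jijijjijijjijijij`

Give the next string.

jijijjijijjijijijjijijjijijijjijijjijijji

Applying the rule to each of the 17 symbols of jijijjijijjijijij gives the pieces ji jij ji jij ji ji jij ji jij ji ji jij ji jij ji jij ji, which concatenate to the answer.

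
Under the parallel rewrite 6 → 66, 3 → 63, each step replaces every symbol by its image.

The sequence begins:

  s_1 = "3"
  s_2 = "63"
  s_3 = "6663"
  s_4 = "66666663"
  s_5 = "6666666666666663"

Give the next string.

66666666666666666666666666666663

Replace each of the 16 characters of 6666666666666663 in place — 66 66 66 66 66 66 66 66 66 66 66 66 66 66 66 63 — and concatenate.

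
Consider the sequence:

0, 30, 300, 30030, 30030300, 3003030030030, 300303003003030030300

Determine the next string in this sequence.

3003030030030300303003003030030030

This is a Fibonacci-style word recurrence s(k) = s(k−1)·s(k−2): e.g. 30·0 = 300.
The next term joins 300303003003030030300 and 3003030030030.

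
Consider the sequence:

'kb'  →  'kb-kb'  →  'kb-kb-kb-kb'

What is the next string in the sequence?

Each string is two copies of the previous one joined by '-'.
One more doubling of kb-kb-kb-kb gives the answer.

kb-kb-kb-kb-kb-kb-kb-kb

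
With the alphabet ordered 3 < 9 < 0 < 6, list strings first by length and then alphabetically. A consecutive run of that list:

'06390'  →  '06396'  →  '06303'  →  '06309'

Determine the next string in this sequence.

06300

Treat 06309 as a base-4 numeral over the given alphabet and add one, carrying through any trailing 6's.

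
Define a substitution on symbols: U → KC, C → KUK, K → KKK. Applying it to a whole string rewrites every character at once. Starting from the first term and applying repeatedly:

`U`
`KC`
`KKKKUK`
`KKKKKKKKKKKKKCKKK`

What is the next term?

Applying the rule to each of the 17 symbols of KKKKKKKKKKKKKCKKK gives the pieces KKK KKK KKK KKK KKK KKK KKK KKK KKK KKK KKK KKK KKK KUK KKK KKK KKK, which concatenate to the answer.

KKKKKKKKKKKKKKKKKKKKKKKKKKKKKKKKKKKKKKKKUKKKKKKKKKK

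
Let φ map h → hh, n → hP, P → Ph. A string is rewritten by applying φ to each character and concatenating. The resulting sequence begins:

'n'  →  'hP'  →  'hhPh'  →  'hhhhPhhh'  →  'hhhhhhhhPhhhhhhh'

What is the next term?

Replace each of the 16 characters of hhhhhhhhPhhhhhhh in place — hh hh hh hh hh hh hh hh Ph hh hh hh hh hh hh hh — and concatenate.

hhhhhhhhhhhhhhhhPhhhhhhhhhhhhhhh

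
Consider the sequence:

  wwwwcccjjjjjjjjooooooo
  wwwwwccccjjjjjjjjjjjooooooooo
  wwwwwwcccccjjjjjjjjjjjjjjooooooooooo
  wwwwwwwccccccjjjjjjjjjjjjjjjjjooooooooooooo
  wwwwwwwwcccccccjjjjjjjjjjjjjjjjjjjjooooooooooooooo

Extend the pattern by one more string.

wwwwwwwwwccccccccjjjjjjjjjjjjjjjjjjjjjjjooooooooooooooooo

Term n consists of n+1 w's, followed by n c's, followed by 3n-1 j's, followed by 2n+1 o's, where the shown terms are n = 3, 4, 5, 6, 7.
Setting n = 8 gives 9, 8, 23, 17 characters in each block.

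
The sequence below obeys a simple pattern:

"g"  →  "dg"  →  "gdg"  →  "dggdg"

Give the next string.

Each term (from the third on) is the two preceding terms concatenated in order: term 3 = g·dg = gdg.
The next term joins gdg and dggdg.

gdgdggdg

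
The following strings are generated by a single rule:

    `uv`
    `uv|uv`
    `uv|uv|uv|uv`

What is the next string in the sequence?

Each string is two copies of the previous one joined by '|'.
Doubling uv|uv|uv|uv with '|' between the halves:

uv|uv|uv|uv|uv|uv|uv|uv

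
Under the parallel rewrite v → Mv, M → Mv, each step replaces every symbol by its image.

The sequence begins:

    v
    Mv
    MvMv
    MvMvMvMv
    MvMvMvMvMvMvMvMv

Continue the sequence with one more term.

Rewriting the 16 symbols of MvMvMvMvMvMvMvMv one by one yields Mv Mv Mv Mv Mv Mv Mv Mv Mv Mv Mv Mv Mv Mv Mv Mv; concatenated:

MvMvMvMvMvMvMvMvMvMvMvMvMvMvMvMv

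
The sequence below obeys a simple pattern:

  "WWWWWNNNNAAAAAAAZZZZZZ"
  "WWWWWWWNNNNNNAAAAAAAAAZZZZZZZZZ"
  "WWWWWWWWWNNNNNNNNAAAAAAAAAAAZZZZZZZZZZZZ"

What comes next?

WWWWWWWWWWWNNNNNNNNNNAAAAAAAAAAAAAZZZZZZZZZZZZZZZ

Each string has the form W^{2n+1} N^{2n} A^{2n+3} Z^{3n}, where the shown terms are n = 2, 3, 4.
At n = 5 the blocks have lengths 11, 10, 13, 15.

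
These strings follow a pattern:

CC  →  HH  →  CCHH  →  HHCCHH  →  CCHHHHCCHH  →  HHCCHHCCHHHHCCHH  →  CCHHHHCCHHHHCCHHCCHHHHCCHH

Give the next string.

This is a Fibonacci-style word recurrence s(k) = s(k−2)·s(k−1): e.g. CC·HH = CCHH.
Continuing: HHCCHHCCHHHHCCHH · CCHHHHCCHHHHCCHHCCHHHHCCHH gives term 8.

HHCCHHCCHHHHCCHHCCHHHHCCHHHHCCHHCCHHHHCCHH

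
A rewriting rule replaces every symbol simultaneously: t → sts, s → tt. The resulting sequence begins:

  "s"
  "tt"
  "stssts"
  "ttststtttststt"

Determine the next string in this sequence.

stsststtststtstsstsstsststtststtstssts

φ(ttststtttststt) expands symbol-by-symbol to sts sts tt sts tt sts sts sts sts tt sts tt sts sts; joining the 14 pieces gives the next term.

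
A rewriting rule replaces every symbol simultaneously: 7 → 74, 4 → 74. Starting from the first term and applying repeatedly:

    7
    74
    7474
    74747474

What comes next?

7474747474747474

Apply φ to 74747474 symbol by symbol: 7→74, 4→74, 7→74, 4→74, 7→74, 4→74, 7→74, 4→74; joined: 74 74 74 74 74 74 74 74.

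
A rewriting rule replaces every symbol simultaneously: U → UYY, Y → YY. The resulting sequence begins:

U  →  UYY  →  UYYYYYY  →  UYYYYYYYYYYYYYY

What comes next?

Rewriting the 15 symbols of UYYYYYYYYYYYYYY one by one yields UYY YY YY YY YY YY YY YY YY YY YY YY YY YY YY; concatenated:

UYYYYYYYYYYYYYYYYYYYYYYYYYYYYYY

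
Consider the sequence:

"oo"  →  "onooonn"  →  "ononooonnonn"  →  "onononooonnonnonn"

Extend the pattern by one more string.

s(k+1) = on·s(k)·onn, so each term gains on as a prefix and onn as a suffix.
So the next term is on·onononooonnonnonn·onn.

ononononooonnonnonnonn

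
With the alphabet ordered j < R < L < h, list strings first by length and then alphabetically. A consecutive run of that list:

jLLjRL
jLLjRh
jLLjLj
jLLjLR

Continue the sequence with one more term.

jLLjLL

Find the rightmost character of jLLjLR below h, bump it to the next letter, and reset everything to its right to j.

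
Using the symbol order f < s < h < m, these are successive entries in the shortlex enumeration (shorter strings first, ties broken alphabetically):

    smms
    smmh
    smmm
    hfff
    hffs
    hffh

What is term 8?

hfsf

Stepping forward 2 times from hffh: hffh → hffm, then the target.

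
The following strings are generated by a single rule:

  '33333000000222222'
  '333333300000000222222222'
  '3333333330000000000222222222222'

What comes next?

33333333333000000000000222222222222222

Each string has the form 3^{2n+1} 0^{2n+2} 2^{3n}, where the shown terms are n = 2, 3, 4.
At n = 5 the blocks have lengths 11, 12, 15.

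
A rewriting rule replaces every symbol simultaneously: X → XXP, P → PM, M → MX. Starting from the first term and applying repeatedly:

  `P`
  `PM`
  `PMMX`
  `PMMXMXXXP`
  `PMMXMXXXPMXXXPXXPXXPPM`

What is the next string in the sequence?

φ(PMMXMXXXPMXXXPXXPXXPPM) expands symbol-by-symbol to PM MX MX XXP MX XXP XXP XXP PM MX XXP XXP XXP PM XXP XXP PM XXP XXP PM PM MX; joining the 22 pieces gives the next term.

PMMXMXXXPMXXXPXXPXXPPMMXXXPXXPXXPPMXXPXXPPMXXPXXPPMPMMX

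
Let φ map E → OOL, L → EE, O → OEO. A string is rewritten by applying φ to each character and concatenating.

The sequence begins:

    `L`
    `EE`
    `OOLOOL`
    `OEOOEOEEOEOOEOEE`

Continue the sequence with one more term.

Rewriting the 16 symbols of OEOOEOEEOEOOEOEE one by one yields OEO OOL OEO OEO OOL OEO OOL OOL OEO OOL OEO OEO OOL OEO OOL OOL; concatenated:

OEOOOLOEOOEOOOLOEOOOLOOLOEOOOLOEOOEOOOLOEOOOLOOL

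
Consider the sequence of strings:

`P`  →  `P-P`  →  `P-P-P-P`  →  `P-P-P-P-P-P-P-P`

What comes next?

Each string is two copies of the previous one joined by '-'.
Doubling P-P-P-P-P-P-P-P with '-' between the halves:

P-P-P-P-P-P-P-P-P-P-P-P-P-P-P-P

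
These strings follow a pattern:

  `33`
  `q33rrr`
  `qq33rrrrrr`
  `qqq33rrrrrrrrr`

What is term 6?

Every step adds q to the front and rrr to the end of the previous string.
From qqq33rrrrrrrrr, 2 further steps: qqq33rrrrrrrrr → qqqq33rrrrrrrrrrrr → (answer).

qqqqq33rrrrrrrrrrrrrrr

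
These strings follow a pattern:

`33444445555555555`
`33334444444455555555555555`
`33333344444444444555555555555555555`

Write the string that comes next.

Reading off run lengths: 3 runs 2, 4, 6; 4 runs 5, 8, 11; 5 runs 10, 14, 18 — each is linear in n, where the shown terms are n = 2, 3, 4.
Setting n = 5 gives 8, 14, 22 characters in each block.

33333333444444444444445555555555555555555555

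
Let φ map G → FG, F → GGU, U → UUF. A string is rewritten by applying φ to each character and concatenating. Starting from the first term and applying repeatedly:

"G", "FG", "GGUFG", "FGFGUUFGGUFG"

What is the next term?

GGUFGGGUFGUUFUUFGGUFGFGUUFGGUFG

Expanding FGFGUUFGGUFG: F→GGU, G→FG, F→GGU, G→FG, U→UUF, U→UUF, F→GGU, G→FG, G→FG, U→UUF, F→GGU, G→FG. Concatenated: GGU FG GGU FG UUF UUF GGU FG FG UUF GGU FG.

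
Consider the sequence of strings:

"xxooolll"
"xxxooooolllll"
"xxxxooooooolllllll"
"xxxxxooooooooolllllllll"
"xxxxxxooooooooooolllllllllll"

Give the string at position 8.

Each string has the form x^{n+1} o^{2n+1} l^{2n+1} (n = 1, 2, …).
At n = 8 the blocks have lengths 9, 17, 17.

xxxxxxxxxooooooooooooooooolllllllllllllllll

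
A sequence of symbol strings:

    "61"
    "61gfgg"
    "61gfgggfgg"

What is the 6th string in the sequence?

61gfgggfgggfgggfgggfgg

Each term is the previous one with gfgg appended.
From 61gfgggfgg, 3 further steps: 61gfgggfgg → 61gfgggfgggfgg → 61gfgggfgggfgggfgg → (answer).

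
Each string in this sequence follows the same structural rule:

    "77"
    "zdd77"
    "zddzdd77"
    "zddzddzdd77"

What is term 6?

zddzddzddzddzdd77

The strings grow by a fixed prefix zdd each time.
From zddzddzdd77, 2 further steps: zddzddzdd77 → zddzddzddzdd77 → (answer).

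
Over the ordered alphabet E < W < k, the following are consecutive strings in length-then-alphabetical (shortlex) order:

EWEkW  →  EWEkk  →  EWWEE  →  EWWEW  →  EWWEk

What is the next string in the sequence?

The successor of EWWEk increments the rightmost position that isn't already k and resets every position after it to E.

EWWWE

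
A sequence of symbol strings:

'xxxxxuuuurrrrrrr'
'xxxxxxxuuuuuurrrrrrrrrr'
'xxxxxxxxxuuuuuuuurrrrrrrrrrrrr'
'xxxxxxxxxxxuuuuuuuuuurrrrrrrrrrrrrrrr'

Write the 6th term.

xxxxxxxxxxxxxxxuuuuuuuuuuuuuurrrrrrrrrrrrrrrrrrrrrr

Each string has the form x^{2n+1} u^{2n} r^{3n+1}, where the shown terms are n = 2, 3, 4, 5.
At n = 7 the blocks have lengths 15, 14, 22.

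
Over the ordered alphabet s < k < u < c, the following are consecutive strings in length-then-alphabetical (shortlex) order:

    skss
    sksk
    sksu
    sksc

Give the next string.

Find the rightmost character of sksc below c, bump it to the next letter, and reset everything to its right to s.

skks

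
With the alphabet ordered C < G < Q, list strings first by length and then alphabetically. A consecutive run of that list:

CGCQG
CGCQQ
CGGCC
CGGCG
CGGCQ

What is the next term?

CGGGC

Treat CGGCQ as a base-3 numeral over the given alphabet and add one, carrying through any trailing Q's.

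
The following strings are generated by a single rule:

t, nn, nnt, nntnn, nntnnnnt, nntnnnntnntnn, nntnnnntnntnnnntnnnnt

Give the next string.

nntnnnntnntnnnntnnnntnntnnnntnntnn

From term 3 onward, concatenate the last term with the second-to-last: nn·t = nnt, nnt·nn = nntnn, …
So term 8 is nntnnnntnntnnnntnnnnt·nntnnnntnntnn.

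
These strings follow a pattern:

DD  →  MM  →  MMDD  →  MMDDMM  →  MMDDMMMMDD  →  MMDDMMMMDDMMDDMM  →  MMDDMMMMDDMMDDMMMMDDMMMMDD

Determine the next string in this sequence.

From term 3 onward, concatenate the last term with the second-to-last: MM·DD = MMDD, MMDD·MM = MMDDMM, …
The next term joins MMDDMMMMDDMMDDMMMMDDMMMMDD and MMDDMMMMDDMMDDMM.

MMDDMMMMDDMMDDMMMMDDMMMMDDMMDDMMMMDDMMDDMM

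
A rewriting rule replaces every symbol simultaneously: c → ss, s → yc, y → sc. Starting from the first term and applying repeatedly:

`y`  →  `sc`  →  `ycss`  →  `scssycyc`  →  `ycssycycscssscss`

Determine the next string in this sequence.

Rewriting the 16 symbols of ycssycycscssscss one by one yields sc ss yc yc sc ss sc ss yc ss yc yc yc ss yc yc; concatenated:

scssycycscssscssycssycycycssycyc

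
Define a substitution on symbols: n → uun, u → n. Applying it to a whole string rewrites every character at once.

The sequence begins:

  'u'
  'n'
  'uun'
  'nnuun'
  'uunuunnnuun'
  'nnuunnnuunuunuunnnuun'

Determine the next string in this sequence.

Applying the rule to each of the 21 symbols of nnuunnnuunuunuunnnuun gives the pieces uun uun n n uun uun uun n n uun n n uun n n uun uun uun n n uun, which concatenate to the answer.

uunuunnnuunuunuunnnuunnnuunnnuunuunuunnnuun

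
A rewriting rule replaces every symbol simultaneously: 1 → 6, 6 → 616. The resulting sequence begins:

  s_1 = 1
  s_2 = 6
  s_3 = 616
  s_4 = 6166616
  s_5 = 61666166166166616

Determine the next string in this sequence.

61666166166166616616661661666166166166616

Replace each of the 17 characters of 61666166166166616 in place — 616 6 616 616 616 6 616 616 6 616 616 6 616 616 616 6 616 — and concatenate.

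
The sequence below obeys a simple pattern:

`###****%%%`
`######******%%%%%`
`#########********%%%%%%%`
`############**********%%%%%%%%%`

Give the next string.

###############************%%%%%%%%%%%

The n-th term is 3n #'s then 2n+2 *'s then 2n+1 %'s (n = 1, 2, …).
For the next term, n = 5, so the run lengths are 15, 12, 11.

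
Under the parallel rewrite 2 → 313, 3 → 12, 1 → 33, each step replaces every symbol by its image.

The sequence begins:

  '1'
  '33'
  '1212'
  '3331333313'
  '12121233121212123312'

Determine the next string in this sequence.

333133331333313121233313333133331333313121233313

Replace each of the 20 characters of 12121233121212123312 in place — 33 313 33 313 33 313 12 12 33 313 33 313 33 313 33 313 12 12 33 313 — and concatenate.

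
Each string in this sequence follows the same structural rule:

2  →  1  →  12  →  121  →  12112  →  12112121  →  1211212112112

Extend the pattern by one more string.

Each term (from the third on) is the previous term followed by the one before it: term 3 = 1·2 = 12.
Continuing: 1211212112112 · 12112121 gives term 8.

121121211211212112121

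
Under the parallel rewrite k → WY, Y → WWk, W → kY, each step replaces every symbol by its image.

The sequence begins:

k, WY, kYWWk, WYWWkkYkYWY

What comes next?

kYWWkkYkYWYWYWWkWYWWkkYWWk

Expanding WYWWkkYkYWY: W→kY, Y→WWk, W→kY, W→kY, k→WY, k→WY, Y→WWk, k→WY, Y→WWk, W→kY, Y→WWk. Concatenated: kY WWk kY kY WY WY WWk WY WWk kY WWk.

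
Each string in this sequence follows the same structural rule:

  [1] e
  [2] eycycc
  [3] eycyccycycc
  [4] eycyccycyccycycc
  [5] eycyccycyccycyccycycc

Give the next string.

Every step adds ycycc to the end: s(k+1) = s(k)·ycycc.
One more step from eycyccycyccycyccycycc gives the answer.

eycyccycyccycyccycyccycycc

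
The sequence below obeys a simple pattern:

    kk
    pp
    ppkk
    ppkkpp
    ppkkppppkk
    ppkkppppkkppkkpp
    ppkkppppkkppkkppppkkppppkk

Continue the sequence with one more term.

ppkkppppkkppkkppppkkppppkkppkkppppkkppkkpp

This is a Fibonacci-style word recurrence s(k) = s(k−1)·s(k−2): e.g. pp·kk = ppkk.
So term 8 is ppkkppppkkppkkppppkkppppkk·ppkkppppkkppkkpp.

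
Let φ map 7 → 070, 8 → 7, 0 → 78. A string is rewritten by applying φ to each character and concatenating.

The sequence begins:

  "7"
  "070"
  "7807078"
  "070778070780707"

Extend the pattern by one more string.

Replace each of the 15 characters of 070778070780707 in place — 78 070 78 070 070 7 78 070 78 070 7 78 070 78 070 — and concatenate.

78070780700707780707807077807078070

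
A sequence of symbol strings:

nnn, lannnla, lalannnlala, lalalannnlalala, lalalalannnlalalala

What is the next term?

s(k+1) = la·s(k)·la, so each term gains la as a prefix and la as a suffix.
Applying this once more to lalalalannnlalalala:

lalalalalannnlalalalala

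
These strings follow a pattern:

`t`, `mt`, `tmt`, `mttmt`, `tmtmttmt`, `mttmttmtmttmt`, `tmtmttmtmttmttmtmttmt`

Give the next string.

mttmttmtmttmttmtmttmtmttmttmtmttmt

Each term (from the third on) is the two preceding terms concatenated in order: term 3 = t·mt = tmt.
Continuing: mttmttmtmttmt · tmtmttmtmttmttmtmttmt gives term 8.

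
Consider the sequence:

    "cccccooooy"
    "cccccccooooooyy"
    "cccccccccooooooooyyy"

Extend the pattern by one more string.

cccccccccccooooooooooyyyy

Term n consists of 2n+1 c's, followed by 2n o's, followed by n-1 y's, where the shown terms are n = 2, 3, 4.
For the next term, n = 5, so the run lengths are 11, 10, 4.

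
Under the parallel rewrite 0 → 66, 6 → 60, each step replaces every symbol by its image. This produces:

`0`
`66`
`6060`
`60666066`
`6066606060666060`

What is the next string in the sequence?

Rewriting the 16 symbols of 6066606060666060 one by one yields 60 66 60 60 60 66 60 66 60 66 60 60 60 66 60 66; concatenated:

60666060606660666066606060666066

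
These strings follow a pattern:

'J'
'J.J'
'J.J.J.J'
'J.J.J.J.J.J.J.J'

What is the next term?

s(k+1) = s(k)·.·s(k) — each term doubles the last with '.' between the halves.
Doubling J.J.J.J.J.J.J.J with '.' between the halves:

J.J.J.J.J.J.J.J.J.J.J.J.J.J.J.J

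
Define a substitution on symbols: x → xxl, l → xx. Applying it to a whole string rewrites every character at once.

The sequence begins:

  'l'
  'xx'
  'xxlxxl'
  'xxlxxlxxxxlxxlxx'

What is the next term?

Applying the rule to each of the 16 symbols of xxlxxlxxxxlxxlxx gives the pieces xxl xxl xx xxl xxl xx xxl xxl xxl xxl xx xxl xxl xx xxl xxl, which concatenate to the answer.

xxlxxlxxxxlxxlxxxxlxxlxxlxxlxxxxlxxlxxxxlxxl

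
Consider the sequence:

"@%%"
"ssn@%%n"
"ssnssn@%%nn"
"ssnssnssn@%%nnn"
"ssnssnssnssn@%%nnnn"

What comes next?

ssnssnssnssnssn@%%nnnnn

s(k+1) = ssn·s(k)·n, so each term gains ssn as a prefix and n as a suffix.
So the next term is ssn·ssnssnssnssn@%%nnnn·n.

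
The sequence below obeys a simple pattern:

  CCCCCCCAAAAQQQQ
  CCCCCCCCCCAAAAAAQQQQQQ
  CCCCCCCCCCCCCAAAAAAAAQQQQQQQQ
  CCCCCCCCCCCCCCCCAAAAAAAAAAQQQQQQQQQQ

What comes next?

Reading off run lengths: C runs 7, 10, 13, 16; A runs 4, 6, 8, 10; Q runs 4, 6, 8, 10 — each is linear in n, where the shown terms are n = 2, 3, 4, 5.
For the next term, n = 6, so the run lengths are 19, 12, 12.

CCCCCCCCCCCCCCCCCCCAAAAAAAAAAAAQQQQQQQQQQQQ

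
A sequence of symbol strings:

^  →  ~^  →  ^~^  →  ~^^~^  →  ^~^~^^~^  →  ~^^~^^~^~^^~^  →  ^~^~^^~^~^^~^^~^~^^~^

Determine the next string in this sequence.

~^^~^^~^~^^~^^~^~^^~^~^^~^^~^~^^~^

From term 3 onward, concatenate the second-to-last term with the last: ^·~^ = ^~^, ~^·^~^ = ~^^~^, …
Continuing: ~^^~^^~^~^^~^ · ^~^~^^~^~^^~^^~^~^^~^ gives term 8.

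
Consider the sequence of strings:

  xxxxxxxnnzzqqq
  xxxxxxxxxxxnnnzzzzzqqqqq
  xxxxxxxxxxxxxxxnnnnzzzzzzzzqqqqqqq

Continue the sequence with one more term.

The n-th term is 4n+3 x's then n+1 n's then 3n-1 z's then 2n+1 q's (n = 1, 2, …).
Setting n = 4 gives 19, 5, 11, 9 characters in each block.

xxxxxxxxxxxxxxxxxxxnnnnnzzzzzzzzzzzqqqqqqqqq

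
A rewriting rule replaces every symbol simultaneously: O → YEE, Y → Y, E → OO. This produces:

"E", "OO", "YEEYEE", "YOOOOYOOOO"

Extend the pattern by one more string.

YYEEYEEYEEYEEYYEEYEEYEEYEE

Rewriting each symbol of YOOOOYOOOO: Y→Y, O→YEE, O→YEE, O→YEE, O→YEE, Y→Y, O→YEE, O→YEE, O→YEE, O→YEE, which concatenates to Y YEE YEE YEE YEE Y YEE YEE YEE YEE.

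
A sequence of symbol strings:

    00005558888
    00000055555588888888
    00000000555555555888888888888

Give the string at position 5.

00000000000055555555555555588888888888888888888

Term n consists of 2n+2 0's, followed by 3n 5's, followed by 4n 8's (n = 1, 2, …).
At n = 5 the blocks have lengths 12, 15, 20.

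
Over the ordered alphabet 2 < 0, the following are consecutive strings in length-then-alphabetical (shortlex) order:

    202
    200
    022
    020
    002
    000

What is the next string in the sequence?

2222

000 is the last string of length 3, so the next is the first of length 4: 2 repeated 4 times.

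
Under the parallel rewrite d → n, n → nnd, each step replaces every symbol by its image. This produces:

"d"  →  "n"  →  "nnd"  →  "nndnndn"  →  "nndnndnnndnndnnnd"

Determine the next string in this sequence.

nndnndnnndnndnnndnndnndnnndnndnnndnndnndn

φ(nndnndnnndnndnnnd) expands symbol-by-symbol to nnd nnd n nnd nnd n nnd nnd nnd n nnd nnd n nnd nnd nnd n; joining the 17 pieces gives the next term.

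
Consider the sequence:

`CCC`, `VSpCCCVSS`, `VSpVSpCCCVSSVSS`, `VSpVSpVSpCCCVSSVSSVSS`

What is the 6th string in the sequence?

VSpVSpVSpVSpVSpCCCVSSVSSVSSVSSVSS

Every step adds VSp to the front and VSS to the end of the previous string.
From VSpVSpVSpCCCVSSVSSVSS, 2 further steps: VSpVSpVSpCCCVSSVSSVSS → VSpVSpVSpVSpCCCVSSVSSVSSVSS → (answer).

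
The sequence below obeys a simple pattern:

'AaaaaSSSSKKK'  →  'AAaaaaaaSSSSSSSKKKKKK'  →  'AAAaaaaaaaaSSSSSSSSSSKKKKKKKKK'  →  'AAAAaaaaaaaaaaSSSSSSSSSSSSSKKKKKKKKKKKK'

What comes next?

Reading off run lengths: A runs 1, 2, 3, 4; a runs 4, 6, 8, 10; S runs 4, 7, 10, 13; K runs 3, 6, 9, 12 — each is linear in n (n = 1, 2, …).
For the next term, n = 5, so the run lengths are 5, 12, 16, 15.

AAAAAaaaaaaaaaaaaSSSSSSSSSSSSSSSSKKKKKKKKKKKKKKK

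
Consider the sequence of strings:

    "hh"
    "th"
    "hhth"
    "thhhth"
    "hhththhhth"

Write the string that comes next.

From term 3 onward, concatenate the second-to-last term with the last: hh·th = hhth, th·hhth = thhhth, …
Continuing: thhhth · hhththhhth gives term 6.

thhhthhhththhhth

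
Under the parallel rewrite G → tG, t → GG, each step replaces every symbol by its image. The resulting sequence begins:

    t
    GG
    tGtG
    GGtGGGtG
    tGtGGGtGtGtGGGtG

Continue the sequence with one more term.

Rewriting the 16 symbols of tGtGGGtGtGtGGGtG one by one yields GG tG GG tG tG tG GG tG GG tG GG tG tG tG GG tG; concatenated:

GGtGGGtGtGtGGGtGGGtGGGtGtGtGGGtG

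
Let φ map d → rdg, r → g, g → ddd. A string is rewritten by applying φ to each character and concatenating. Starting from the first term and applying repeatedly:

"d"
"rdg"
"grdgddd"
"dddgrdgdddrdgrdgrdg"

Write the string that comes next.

rdgrdgrdgdddgrdgdddrdgrdgrdggrdgdddgrdgdddgrdgddd

Applying the rule to each of the 19 symbols of dddgrdgdddrdgrdgrdg gives the pieces rdg rdg rdg ddd g rdg ddd rdg rdg rdg g rdg ddd g rdg ddd g rdg ddd, which concatenate to the answer.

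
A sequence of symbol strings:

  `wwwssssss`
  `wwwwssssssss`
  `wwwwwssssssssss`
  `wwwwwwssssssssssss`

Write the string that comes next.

wwwwwwwssssssssssssss

Reading off run lengths: w runs 3, 4, 5, 6; s runs 6, 8, 10, 12 — each is linear in n, where the shown terms are n = 3, 4, 5, 6.
For the next term, n = 7, so the run lengths are 7, 14.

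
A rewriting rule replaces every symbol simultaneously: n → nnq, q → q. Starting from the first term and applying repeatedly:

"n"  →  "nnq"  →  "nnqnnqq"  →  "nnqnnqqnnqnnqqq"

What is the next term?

nnqnnqqnnqnnqqqnnqnnqqnnqnnqqqq

Replace each of the 15 characters of nnqnnqqnnqnnqqq in place — nnq nnq q nnq nnq q q nnq nnq q nnq nnq q q q — and concatenate.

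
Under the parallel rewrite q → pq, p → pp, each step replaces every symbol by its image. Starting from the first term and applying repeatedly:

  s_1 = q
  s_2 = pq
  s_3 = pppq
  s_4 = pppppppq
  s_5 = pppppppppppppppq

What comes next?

Rewriting the 16 symbols of pppppppppppppppq one by one yields pp pp pp pp pp pp pp pp pp pp pp pp pp pp pp pq; concatenated:

pppppppppppppppppppppppppppppppq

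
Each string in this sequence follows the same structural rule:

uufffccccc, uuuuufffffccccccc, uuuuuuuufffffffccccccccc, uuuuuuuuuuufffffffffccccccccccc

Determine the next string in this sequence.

Reading off run lengths: u runs 2, 5, 8, 11; f runs 3, 5, 7, 9; c runs 5, 7, 9, 11 — each is linear in n (n = 1, 2, …).
At n = 5 the blocks have lengths 14, 11, 13.

uuuuuuuuuuuuuufffffffffffccccccccccccc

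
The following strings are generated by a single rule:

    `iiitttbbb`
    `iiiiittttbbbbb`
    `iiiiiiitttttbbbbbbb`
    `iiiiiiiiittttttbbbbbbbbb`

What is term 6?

Reading off run lengths: i runs 3, 5, 7, 9; t runs 3, 4, 5, 6; b runs 3, 5, 7, 9 — each is linear in n, where the shown terms are n = 2, 3, 4, 5.
Setting n = 7 gives 13, 8, 13 characters in each block.

iiiiiiiiiiiiittttttttbbbbbbbbbbbbb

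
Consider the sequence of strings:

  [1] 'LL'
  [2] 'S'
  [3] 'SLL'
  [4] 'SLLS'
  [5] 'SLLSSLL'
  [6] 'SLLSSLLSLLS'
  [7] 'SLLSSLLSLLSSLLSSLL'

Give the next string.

SLLSSLLSLLSSLLSSLLSLLSSLLSLLS

This is a Fibonacci-style word recurrence s(k) = s(k−1)·s(k−2): e.g. S·LL = SLL.
So term 8 is SLLSSLLSLLSSLLSSLL·SLLSSLLSLLS.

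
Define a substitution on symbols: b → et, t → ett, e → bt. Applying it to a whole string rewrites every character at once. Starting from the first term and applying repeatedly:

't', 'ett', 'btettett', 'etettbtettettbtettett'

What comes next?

btettbtettettetettbtettettbtettettetettbtettettbtettett

Replace each of the 21 characters of etettbtettettbtettett in place — bt ett bt ett ett et ett bt ett ett bt ett ett et ett bt ett ett bt ett ett — and concatenate.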